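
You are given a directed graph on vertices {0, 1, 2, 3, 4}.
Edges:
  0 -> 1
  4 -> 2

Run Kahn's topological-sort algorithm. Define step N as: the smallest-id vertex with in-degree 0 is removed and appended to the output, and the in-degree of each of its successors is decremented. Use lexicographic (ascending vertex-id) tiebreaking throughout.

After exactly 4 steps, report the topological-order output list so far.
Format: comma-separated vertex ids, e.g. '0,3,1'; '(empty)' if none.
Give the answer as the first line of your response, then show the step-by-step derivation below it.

0,1,3,4

step 1: output 0; order=[0]; indeg=(0,0,1,0,0)
step 2: output 1; order=[0,1]; indeg=(0,0,1,0,0)
step 3: output 3; order=[0,1,3]; indeg=(0,0,1,0,0)
step 4: output 4; order=[0,1,3,4]; indeg=(0,0,0,0,0)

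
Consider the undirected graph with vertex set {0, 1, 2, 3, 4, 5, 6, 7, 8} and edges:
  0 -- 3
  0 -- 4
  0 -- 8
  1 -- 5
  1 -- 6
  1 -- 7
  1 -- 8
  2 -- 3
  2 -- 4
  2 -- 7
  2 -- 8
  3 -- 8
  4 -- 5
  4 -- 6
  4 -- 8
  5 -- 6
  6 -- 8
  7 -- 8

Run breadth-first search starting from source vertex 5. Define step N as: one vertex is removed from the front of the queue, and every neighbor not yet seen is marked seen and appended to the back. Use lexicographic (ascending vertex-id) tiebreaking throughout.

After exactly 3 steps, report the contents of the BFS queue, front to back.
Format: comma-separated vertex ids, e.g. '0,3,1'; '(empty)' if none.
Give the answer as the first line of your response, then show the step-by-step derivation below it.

6,7,8,0,2

step 1: dequeue 5; queue=[1,4,6]; order=5
step 2: dequeue 1; queue=[4,6,7,8]; order=5,1
step 3: dequeue 4; queue=[6,7,8,0,2]; order=5,1,4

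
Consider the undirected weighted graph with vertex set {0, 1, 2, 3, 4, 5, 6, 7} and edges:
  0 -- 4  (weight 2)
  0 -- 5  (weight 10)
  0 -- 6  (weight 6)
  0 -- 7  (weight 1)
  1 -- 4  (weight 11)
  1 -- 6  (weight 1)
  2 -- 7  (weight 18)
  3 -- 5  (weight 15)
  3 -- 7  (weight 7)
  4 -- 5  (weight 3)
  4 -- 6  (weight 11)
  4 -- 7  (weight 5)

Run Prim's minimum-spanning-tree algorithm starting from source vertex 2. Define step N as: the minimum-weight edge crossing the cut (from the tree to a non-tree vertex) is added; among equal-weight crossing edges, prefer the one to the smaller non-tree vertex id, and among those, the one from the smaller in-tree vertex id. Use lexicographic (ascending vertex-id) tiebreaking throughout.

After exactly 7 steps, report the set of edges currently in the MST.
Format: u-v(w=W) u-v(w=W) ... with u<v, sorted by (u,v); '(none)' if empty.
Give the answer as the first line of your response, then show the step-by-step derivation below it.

0-4(w=2) 0-6(w=6) 0-7(w=1) 1-6(w=1) 2-7(w=18) 3-7(w=7) 4-5(w=3)

step 1: add edge 2-7 (w=18); MST = {2-7(w=18)}
step 2: add edge 0-7 (w=1); MST = {0-7(w=1) 2-7(w=18)}
step 3: add edge 0-4 (w=2); MST = {0-4(w=2) 0-7(w=1) 2-7(w=18)}
step 4: add edge 4-5 (w=3); MST = {0-4(w=2) 0-7(w=1) 2-7(w=18) 4-5(w=3)}
step 5: add edge 0-6 (w=6); MST = {0-4(w=2) 0-6(w=6) 0-7(w=1) 2-7(w=18) 4-5(w=3)}
step 6: add edge 1-6 (w=1); MST = {0-4(w=2) 0-6(w=6) 0-7(w=1) 1-6(w=1) 2-7(w=18) 4-5(w=3)}
step 7: add edge 3-7 (w=7); MST = {0-4(w=2) 0-6(w=6) 0-7(w=1) 1-6(w=1) 2-7(w=18) 3-7(w=7) 4-5(w=3)}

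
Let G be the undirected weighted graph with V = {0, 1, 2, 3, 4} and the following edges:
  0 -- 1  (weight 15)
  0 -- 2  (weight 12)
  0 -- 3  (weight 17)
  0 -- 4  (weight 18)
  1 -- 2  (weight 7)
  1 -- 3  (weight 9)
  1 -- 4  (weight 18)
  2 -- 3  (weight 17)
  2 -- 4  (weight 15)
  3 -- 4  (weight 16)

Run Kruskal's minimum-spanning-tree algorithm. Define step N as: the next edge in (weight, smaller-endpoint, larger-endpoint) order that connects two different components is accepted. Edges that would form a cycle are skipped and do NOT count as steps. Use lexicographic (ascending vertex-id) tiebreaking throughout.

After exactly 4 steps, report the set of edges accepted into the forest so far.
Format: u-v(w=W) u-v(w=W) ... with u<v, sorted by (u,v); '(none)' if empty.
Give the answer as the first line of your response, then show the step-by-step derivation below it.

0-2(w=12) 1-2(w=7) 1-3(w=9) 2-4(w=15)

step 1: add edge 1-2 (w=7); MST = {1-2(w=7)}
step 2: add edge 1-3 (w=9); MST = {1-2(w=7) 1-3(w=9)}
step 3: add edge 0-2 (w=12); MST = {0-2(w=12) 1-2(w=7) 1-3(w=9)}
step 4: add edge 2-4 (w=15); MST = {0-2(w=12) 1-2(w=7) 1-3(w=9) 2-4(w=15)}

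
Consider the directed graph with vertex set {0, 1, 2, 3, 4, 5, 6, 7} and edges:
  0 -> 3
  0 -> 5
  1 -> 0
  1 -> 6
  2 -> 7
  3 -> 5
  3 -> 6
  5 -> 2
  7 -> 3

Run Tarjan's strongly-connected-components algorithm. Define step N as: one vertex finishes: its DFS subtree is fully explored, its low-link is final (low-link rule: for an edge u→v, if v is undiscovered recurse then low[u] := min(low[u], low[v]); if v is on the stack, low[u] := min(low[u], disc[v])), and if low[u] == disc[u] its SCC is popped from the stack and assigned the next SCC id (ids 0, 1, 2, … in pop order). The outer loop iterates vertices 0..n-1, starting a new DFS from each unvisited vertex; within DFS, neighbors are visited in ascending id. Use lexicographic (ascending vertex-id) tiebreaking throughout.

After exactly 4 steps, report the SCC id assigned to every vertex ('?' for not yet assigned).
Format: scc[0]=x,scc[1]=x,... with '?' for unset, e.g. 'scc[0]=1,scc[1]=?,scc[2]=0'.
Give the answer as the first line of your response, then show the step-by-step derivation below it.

scc[0]=?,scc[1]=?,scc[2]=?,scc[3]=?,scc[4]=?,scc[5]=?,scc[6]=0,scc[7]=?

step 1: low=(low[0]=0,low[1]=?,low[2]=3,low[3]=1,low[4]=?,low[5]=2,low[6]=?,low[7]=1); scc=(scc[0]=?,scc[1]=?,scc[2]=?,scc[3]=?,scc[4]=?,scc[5]=?,scc[6]=?,scc[7]=?)
step 2: low=(low[0]=0,low[1]=?,low[2]=1,low[3]=1,low[4]=?,low[5]=2,low[6]=?,low[7]=1); scc=(scc[0]=?,scc[1]=?,scc[2]=?,scc[3]=?,scc[4]=?,scc[5]=?,scc[6]=?,scc[7]=?)
step 3: low=(low[0]=0,low[1]=?,low[2]=1,low[3]=1,low[4]=?,low[5]=1,low[6]=?,low[7]=1); scc=(scc[0]=?,scc[1]=?,scc[2]=?,scc[3]=?,scc[4]=?,scc[5]=?,scc[6]=?,scc[7]=?)
step 4: low=(low[0]=0,low[1]=?,low[2]=1,low[3]=1,low[4]=?,low[5]=1,low[6]=5,low[7]=1); scc=(scc[0]=?,scc[1]=?,scc[2]=?,scc[3]=?,scc[4]=?,scc[5]=?,scc[6]=0,scc[7]=?)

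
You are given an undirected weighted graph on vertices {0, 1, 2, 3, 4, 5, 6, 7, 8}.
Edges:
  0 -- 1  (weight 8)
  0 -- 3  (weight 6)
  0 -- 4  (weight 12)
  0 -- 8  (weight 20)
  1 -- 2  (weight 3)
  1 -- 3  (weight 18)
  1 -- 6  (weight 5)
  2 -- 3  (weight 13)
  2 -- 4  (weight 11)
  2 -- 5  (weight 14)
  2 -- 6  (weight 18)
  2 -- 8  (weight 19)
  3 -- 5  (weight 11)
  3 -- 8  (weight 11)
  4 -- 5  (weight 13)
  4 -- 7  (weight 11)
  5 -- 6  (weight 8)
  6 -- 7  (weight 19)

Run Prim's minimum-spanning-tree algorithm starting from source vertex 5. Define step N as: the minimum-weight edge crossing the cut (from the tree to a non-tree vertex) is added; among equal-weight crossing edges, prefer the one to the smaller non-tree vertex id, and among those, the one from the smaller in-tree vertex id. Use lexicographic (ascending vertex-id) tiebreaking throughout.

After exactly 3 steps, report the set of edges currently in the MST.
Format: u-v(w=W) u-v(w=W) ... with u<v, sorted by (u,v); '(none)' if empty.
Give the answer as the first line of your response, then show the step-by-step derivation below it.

1-2(w=3) 1-6(w=5) 5-6(w=8)

step 1: add edge 5-6 (w=8); MST = {5-6(w=8)}
step 2: add edge 1-6 (w=5); MST = {1-6(w=5) 5-6(w=8)}
step 3: add edge 1-2 (w=3); MST = {1-2(w=3) 1-6(w=5) 5-6(w=8)}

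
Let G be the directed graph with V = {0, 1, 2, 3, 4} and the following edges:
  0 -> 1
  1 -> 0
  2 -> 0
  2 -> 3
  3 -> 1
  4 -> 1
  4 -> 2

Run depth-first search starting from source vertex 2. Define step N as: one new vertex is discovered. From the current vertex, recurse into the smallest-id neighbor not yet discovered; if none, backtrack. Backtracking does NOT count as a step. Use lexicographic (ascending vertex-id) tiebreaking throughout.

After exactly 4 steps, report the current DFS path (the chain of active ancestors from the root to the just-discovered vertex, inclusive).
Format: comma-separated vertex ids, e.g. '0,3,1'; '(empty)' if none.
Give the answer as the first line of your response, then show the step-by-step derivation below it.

2,3

step 1: discover 2; path=2; order=2
step 2: discover 0; path=2>0; order=2,0
step 3: discover 1; path=2>0>1; order=2,0,1
step 4: discover 3; path=2>3; order=2,0,1,3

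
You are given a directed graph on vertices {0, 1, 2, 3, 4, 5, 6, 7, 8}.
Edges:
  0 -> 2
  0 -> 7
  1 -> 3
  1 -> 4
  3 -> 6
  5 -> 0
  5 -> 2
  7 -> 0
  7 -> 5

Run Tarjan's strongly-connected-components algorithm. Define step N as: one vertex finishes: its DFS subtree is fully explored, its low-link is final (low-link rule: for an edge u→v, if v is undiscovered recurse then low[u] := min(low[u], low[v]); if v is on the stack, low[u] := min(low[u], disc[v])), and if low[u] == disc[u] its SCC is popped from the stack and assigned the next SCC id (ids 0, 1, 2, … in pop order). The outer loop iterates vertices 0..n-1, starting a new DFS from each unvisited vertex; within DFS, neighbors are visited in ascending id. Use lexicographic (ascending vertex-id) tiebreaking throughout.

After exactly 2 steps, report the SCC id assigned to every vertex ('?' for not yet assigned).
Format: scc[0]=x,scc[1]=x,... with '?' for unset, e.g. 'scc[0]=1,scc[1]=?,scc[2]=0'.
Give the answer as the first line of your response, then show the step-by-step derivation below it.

scc[0]=?,scc[1]=?,scc[2]=0,scc[3]=?,scc[4]=?,scc[5]=?,scc[6]=?,scc[7]=?,scc[8]=?

step 1: low=(low[0]=0,low[1]=?,low[2]=1,low[3]=?,low[4]=?,low[5]=?,low[6]=?,low[7]=?,low[8]=?); scc=(scc[0]=?,scc[1]=?,scc[2]=0,scc[3]=?,scc[4]=?,scc[5]=?,scc[6]=?,scc[7]=?,scc[8]=?)
step 2: low=(low[0]=0,low[1]=?,low[2]=1,low[3]=?,low[4]=?,low[5]=0,low[6]=?,low[7]=0,low[8]=?); scc=(scc[0]=?,scc[1]=?,scc[2]=0,scc[3]=?,scc[4]=?,scc[5]=?,scc[6]=?,scc[7]=?,scc[8]=?)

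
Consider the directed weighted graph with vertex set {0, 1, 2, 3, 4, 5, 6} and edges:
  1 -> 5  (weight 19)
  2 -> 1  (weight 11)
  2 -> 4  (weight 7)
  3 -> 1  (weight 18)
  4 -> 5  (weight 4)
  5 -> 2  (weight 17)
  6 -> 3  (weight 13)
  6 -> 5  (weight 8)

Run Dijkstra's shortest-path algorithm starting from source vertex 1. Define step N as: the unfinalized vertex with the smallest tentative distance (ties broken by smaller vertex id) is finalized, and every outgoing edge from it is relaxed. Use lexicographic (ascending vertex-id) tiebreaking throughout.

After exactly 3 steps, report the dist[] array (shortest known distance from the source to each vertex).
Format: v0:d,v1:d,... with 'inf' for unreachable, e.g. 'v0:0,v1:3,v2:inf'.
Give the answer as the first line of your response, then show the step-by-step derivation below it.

v0:inf,v1:0,v2:36,v3:inf,v4:43,v5:19,v6:inf

step 1: dist = v0:inf,v1:0,v2:inf,v3:inf,v4:inf,v5:19,v6:inf
step 2: dist = v0:inf,v1:0,v2:36,v3:inf,v4:inf,v5:19,v6:inf
step 3: dist = v0:inf,v1:0,v2:36,v3:inf,v4:43,v5:19,v6:inf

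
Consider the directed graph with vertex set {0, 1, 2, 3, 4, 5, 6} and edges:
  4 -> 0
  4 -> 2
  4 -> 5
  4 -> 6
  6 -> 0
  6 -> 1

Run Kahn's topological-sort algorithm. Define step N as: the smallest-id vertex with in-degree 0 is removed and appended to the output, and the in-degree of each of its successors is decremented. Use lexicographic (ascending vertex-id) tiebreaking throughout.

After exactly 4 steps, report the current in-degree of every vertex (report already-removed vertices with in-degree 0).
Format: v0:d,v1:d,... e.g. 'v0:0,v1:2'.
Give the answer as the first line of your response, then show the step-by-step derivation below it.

v0:1,v1:1,v2:0,v3:0,v4:0,v5:0,v6:0

step 1: output 3; order=[3]; indeg=(2,1,1,0,0,1,1)
step 2: output 4; order=[3,4]; indeg=(1,1,0,0,0,0,0)
step 3: output 2; order=[3,4,2]; indeg=(1,1,0,0,0,0,0)
step 4: output 5; order=[3,4,2,5]; indeg=(1,1,0,0,0,0,0)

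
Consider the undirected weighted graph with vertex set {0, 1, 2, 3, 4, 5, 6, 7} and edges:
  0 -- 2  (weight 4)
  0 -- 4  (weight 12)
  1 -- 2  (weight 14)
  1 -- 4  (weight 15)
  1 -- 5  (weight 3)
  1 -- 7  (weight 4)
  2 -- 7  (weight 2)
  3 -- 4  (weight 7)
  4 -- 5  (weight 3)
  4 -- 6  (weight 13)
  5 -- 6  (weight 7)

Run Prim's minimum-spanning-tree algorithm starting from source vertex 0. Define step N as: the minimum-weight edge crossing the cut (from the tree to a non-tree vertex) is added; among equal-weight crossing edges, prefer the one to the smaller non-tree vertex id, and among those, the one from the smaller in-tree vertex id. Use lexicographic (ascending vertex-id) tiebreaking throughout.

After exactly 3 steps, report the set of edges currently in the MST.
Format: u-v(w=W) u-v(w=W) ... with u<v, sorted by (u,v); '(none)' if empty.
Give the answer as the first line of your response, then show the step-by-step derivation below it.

0-2(w=4) 1-7(w=4) 2-7(w=2)

step 1: add edge 0-2 (w=4); MST = {0-2(w=4)}
step 2: add edge 2-7 (w=2); MST = {0-2(w=4) 2-7(w=2)}
step 3: add edge 1-7 (w=4); MST = {0-2(w=4) 1-7(w=4) 2-7(w=2)}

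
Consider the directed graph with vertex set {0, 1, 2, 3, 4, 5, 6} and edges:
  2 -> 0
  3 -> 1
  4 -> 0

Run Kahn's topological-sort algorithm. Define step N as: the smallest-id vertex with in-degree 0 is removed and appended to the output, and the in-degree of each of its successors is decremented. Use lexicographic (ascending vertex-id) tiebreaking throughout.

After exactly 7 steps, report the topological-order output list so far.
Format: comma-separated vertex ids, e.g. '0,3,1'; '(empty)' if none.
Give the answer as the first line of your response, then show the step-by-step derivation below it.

2,3,1,4,0,5,6

step 1: output 2; order=[2]; indeg=(1,1,0,0,0,0,0)
step 2: output 3; order=[2,3]; indeg=(1,0,0,0,0,0,0)
step 3: output 1; order=[2,3,1]; indeg=(1,0,0,0,0,0,0)
step 4: output 4; order=[2,3,1,4]; indeg=(0,0,0,0,0,0,0)
step 5: output 0; order=[2,3,1,4,0]; indeg=(0,0,0,0,0,0,0)
step 6: output 5; order=[2,3,1,4,0,5]; indeg=(0,0,0,0,0,0,0)
step 7: output 6; order=[2,3,1,4,0,5,6]; indeg=(0,0,0,0,0,0,0)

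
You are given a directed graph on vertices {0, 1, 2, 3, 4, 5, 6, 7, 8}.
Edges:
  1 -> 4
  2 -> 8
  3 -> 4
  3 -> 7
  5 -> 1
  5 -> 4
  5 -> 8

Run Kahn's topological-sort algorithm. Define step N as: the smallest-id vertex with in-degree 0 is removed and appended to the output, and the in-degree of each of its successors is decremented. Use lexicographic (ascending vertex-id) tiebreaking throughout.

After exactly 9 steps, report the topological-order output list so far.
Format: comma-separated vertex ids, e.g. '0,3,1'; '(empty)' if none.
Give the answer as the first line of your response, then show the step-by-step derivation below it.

0,2,3,5,1,4,6,7,8

step 1: output 0; order=[0]; indeg=(0,1,0,0,3,0,0,1,2)
step 2: output 2; order=[0,2]; indeg=(0,1,0,0,3,0,0,1,1)
step 3: output 3; order=[0,2,3]; indeg=(0,1,0,0,2,0,0,0,1)
step 4: output 5; order=[0,2,3,5]; indeg=(0,0,0,0,1,0,0,0,0)
step 5: output 1; order=[0,2,3,5,1]; indeg=(0,0,0,0,0,0,0,0,0)
step 6: output 4; order=[0,2,3,5,1,4]; indeg=(0,0,0,0,0,0,0,0,0)
step 7: output 6; order=[0,2,3,5,1,4,6]; indeg=(0,0,0,0,0,0,0,0,0)
step 8: output 7; order=[0,2,3,5,1,4,6,7]; indeg=(0,0,0,0,0,0,0,0,0)
step 9: output 8; order=[0,2,3,5,1,4,6,7,8]; indeg=(0,0,0,0,0,0,0,0,0)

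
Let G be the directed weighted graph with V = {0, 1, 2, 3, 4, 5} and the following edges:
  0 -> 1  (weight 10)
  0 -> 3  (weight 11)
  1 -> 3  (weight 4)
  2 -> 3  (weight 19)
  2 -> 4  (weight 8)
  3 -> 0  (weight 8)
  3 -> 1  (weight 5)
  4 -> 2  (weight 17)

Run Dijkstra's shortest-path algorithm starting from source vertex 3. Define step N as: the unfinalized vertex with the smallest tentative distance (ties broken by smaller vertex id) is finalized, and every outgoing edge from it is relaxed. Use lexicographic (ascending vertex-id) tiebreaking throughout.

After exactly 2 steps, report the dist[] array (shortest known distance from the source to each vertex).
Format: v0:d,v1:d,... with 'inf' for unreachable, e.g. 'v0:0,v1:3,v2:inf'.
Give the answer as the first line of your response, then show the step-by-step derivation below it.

v0:8,v1:5,v2:inf,v3:0,v4:inf,v5:inf

step 1: dist = v0:8,v1:5,v2:inf,v3:0,v4:inf,v5:inf
step 2: dist = v0:8,v1:5,v2:inf,v3:0,v4:inf,v5:inf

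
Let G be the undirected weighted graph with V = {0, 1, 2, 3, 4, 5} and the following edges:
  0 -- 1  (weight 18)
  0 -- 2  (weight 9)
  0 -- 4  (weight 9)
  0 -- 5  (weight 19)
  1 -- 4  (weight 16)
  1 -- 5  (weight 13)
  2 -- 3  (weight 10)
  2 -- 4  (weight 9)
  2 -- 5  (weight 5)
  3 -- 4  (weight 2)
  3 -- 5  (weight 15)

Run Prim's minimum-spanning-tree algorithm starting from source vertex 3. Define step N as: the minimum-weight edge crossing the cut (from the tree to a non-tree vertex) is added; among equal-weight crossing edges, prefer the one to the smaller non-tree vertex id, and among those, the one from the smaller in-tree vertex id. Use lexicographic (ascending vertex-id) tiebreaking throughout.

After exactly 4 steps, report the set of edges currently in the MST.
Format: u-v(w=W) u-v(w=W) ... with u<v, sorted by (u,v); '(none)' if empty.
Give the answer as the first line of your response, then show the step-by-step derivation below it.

0-2(w=9) 0-4(w=9) 2-5(w=5) 3-4(w=2)

step 1: add edge 3-4 (w=2); MST = {3-4(w=2)}
step 2: add edge 0-4 (w=9); MST = {0-4(w=9) 3-4(w=2)}
step 3: add edge 0-2 (w=9); MST = {0-2(w=9) 0-4(w=9) 3-4(w=2)}
step 4: add edge 2-5 (w=5); MST = {0-2(w=9) 0-4(w=9) 2-5(w=5) 3-4(w=2)}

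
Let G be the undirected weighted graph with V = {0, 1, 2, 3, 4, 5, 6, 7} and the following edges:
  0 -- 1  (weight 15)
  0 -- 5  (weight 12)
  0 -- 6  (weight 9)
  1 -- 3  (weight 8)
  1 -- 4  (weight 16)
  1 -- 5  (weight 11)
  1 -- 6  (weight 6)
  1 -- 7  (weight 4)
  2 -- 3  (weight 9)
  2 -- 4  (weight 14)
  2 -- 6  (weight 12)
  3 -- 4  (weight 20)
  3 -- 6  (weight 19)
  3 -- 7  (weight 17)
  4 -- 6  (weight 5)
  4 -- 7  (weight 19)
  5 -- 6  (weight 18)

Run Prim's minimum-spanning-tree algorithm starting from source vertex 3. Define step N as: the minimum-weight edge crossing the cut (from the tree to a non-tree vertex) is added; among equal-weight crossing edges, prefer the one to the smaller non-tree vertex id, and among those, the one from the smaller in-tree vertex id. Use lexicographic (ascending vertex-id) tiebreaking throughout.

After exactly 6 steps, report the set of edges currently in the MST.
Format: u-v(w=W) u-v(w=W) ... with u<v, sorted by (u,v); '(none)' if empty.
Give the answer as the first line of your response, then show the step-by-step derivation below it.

0-6(w=9) 1-3(w=8) 1-6(w=6) 1-7(w=4) 2-3(w=9) 4-6(w=5)

step 1: add edge 1-3 (w=8); MST = {1-3(w=8)}
step 2: add edge 1-7 (w=4); MST = {1-3(w=8) 1-7(w=4)}
step 3: add edge 1-6 (w=6); MST = {1-3(w=8) 1-6(w=6) 1-7(w=4)}
step 4: add edge 4-6 (w=5); MST = {1-3(w=8) 1-6(w=6) 1-7(w=4) 4-6(w=5)}
step 5: add edge 0-6 (w=9); MST = {0-6(w=9) 1-3(w=8) 1-6(w=6) 1-7(w=4) 4-6(w=5)}
step 6: add edge 2-3 (w=9); MST = {0-6(w=9) 1-3(w=8) 1-6(w=6) 1-7(w=4) 2-3(w=9) 4-6(w=5)}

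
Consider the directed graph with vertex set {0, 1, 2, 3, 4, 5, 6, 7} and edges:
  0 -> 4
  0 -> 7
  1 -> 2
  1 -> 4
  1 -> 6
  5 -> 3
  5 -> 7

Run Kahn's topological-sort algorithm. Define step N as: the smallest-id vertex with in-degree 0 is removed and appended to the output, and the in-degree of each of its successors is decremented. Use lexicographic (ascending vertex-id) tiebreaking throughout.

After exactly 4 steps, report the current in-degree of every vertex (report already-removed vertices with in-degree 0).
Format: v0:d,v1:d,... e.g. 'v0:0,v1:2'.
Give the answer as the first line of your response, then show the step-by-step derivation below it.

v0:0,v1:0,v2:0,v3:1,v4:0,v5:0,v6:0,v7:1

step 1: output 0; order=[0]; indeg=(0,0,1,1,1,0,1,1)
step 2: output 1; order=[0,1]; indeg=(0,0,0,1,0,0,0,1)
step 3: output 2; order=[0,1,2]; indeg=(0,0,0,1,0,0,0,1)
step 4: output 4; order=[0,1,2,4]; indeg=(0,0,0,1,0,0,0,1)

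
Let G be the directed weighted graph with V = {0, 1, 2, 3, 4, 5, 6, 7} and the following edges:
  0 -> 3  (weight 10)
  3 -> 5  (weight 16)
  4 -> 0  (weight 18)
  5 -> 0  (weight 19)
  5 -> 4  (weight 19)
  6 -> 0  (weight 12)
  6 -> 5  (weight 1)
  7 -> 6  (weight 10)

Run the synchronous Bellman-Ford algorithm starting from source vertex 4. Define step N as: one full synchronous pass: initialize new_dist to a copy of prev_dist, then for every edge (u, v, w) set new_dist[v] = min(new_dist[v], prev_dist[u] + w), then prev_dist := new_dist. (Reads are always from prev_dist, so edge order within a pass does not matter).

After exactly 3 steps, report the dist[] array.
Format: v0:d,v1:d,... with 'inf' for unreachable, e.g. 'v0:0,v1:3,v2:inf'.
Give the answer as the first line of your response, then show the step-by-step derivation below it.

v0:18,v1:inf,v2:inf,v3:28,v4:0,v5:44,v6:inf,v7:inf

step 1: dist = v0:18,v1:inf,v2:inf,v3:inf,v4:0,v5:inf,v6:inf,v7:inf
step 2: dist = v0:18,v1:inf,v2:inf,v3:28,v4:0,v5:inf,v6:inf,v7:inf
step 3: dist = v0:18,v1:inf,v2:inf,v3:28,v4:0,v5:44,v6:inf,v7:inf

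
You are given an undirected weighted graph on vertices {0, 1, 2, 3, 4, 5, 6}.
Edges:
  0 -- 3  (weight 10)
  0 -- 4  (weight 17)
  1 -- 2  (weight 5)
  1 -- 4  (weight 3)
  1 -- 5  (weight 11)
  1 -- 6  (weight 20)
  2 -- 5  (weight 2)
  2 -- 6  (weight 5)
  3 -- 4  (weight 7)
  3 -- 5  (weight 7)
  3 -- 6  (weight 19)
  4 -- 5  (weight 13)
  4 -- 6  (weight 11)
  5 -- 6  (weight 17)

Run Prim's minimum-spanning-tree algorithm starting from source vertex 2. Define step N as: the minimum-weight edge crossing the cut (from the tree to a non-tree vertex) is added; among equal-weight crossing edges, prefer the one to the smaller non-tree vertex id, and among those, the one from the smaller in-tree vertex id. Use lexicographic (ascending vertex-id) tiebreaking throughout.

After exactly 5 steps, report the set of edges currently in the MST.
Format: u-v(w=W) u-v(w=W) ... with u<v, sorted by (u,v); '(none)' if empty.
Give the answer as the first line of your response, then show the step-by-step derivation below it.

1-2(w=5) 1-4(w=3) 2-5(w=2) 2-6(w=5) 3-4(w=7)

step 1: add edge 2-5 (w=2); MST = {2-5(w=2)}
step 2: add edge 1-2 (w=5); MST = {1-2(w=5) 2-5(w=2)}
step 3: add edge 1-4 (w=3); MST = {1-2(w=5) 1-4(w=3) 2-5(w=2)}
step 4: add edge 2-6 (w=5); MST = {1-2(w=5) 1-4(w=3) 2-5(w=2) 2-6(w=5)}
step 5: add edge 3-4 (w=7); MST = {1-2(w=5) 1-4(w=3) 2-5(w=2) 2-6(w=5) 3-4(w=7)}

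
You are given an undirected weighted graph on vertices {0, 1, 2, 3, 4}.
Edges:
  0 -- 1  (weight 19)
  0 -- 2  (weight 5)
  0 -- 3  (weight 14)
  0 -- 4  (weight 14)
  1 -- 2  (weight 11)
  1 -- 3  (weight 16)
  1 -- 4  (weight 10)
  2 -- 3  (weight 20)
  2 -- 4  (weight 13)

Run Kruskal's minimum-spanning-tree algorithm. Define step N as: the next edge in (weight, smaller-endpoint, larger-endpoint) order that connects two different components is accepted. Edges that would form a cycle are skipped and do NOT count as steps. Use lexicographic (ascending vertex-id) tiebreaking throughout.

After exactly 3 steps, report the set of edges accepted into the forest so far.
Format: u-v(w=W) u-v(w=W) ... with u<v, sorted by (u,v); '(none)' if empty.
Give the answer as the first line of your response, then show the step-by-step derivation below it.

0-2(w=5) 1-2(w=11) 1-4(w=10)

step 1: add edge 0-2 (w=5); MST = {0-2(w=5)}
step 2: add edge 1-4 (w=10); MST = {0-2(w=5) 1-4(w=10)}
step 3: add edge 1-2 (w=11); MST = {0-2(w=5) 1-2(w=11) 1-4(w=10)}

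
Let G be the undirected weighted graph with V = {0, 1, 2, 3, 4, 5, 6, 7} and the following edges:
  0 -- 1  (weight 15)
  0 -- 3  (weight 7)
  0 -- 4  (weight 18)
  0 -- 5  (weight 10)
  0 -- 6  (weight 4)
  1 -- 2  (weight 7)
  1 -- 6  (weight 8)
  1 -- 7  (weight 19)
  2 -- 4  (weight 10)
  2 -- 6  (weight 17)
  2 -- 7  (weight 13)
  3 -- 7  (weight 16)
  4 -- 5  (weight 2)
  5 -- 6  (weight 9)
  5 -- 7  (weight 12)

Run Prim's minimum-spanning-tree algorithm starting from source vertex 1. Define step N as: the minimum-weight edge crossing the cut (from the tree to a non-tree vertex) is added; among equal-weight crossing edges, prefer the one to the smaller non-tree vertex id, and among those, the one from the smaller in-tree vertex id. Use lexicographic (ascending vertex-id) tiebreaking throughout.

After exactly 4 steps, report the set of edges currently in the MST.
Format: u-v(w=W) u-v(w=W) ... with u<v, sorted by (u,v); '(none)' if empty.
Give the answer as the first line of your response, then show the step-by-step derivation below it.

0-3(w=7) 0-6(w=4) 1-2(w=7) 1-6(w=8)

step 1: add edge 1-2 (w=7); MST = {1-2(w=7)}
step 2: add edge 1-6 (w=8); MST = {1-2(w=7) 1-6(w=8)}
step 3: add edge 0-6 (w=4); MST = {0-6(w=4) 1-2(w=7) 1-6(w=8)}
step 4: add edge 0-3 (w=7); MST = {0-3(w=7) 0-6(w=4) 1-2(w=7) 1-6(w=8)}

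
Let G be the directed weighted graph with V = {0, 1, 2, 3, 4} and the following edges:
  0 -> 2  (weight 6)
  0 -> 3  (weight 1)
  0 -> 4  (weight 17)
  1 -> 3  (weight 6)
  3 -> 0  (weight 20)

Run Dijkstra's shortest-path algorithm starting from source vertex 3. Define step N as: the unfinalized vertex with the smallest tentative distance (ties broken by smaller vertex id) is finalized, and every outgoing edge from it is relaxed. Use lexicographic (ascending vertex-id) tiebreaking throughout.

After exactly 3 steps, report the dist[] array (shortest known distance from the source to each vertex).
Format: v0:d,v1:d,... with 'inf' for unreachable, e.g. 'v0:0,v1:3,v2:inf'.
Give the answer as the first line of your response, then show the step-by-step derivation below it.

v0:20,v1:inf,v2:26,v3:0,v4:37

step 1: dist = v0:20,v1:inf,v2:inf,v3:0,v4:inf
step 2: dist = v0:20,v1:inf,v2:26,v3:0,v4:37
step 3: dist = v0:20,v1:inf,v2:26,v3:0,v4:37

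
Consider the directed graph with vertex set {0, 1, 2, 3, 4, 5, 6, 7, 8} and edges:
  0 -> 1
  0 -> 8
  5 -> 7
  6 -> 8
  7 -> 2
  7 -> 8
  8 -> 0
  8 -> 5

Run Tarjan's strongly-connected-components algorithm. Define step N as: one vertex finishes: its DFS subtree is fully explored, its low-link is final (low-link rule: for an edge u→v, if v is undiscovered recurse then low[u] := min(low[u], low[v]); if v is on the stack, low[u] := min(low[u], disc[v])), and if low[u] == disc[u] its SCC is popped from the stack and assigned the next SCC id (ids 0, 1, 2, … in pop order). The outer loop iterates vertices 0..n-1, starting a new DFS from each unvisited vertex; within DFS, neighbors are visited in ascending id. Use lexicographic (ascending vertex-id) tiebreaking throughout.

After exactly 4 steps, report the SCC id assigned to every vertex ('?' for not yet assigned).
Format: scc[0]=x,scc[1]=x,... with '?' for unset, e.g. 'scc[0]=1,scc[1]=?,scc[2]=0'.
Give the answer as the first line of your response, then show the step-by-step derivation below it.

scc[0]=?,scc[1]=0,scc[2]=1,scc[3]=?,scc[4]=?,scc[5]=?,scc[6]=?,scc[7]=?,scc[8]=?

step 1: low=(low[0]=0,low[1]=1,low[2]=?,low[3]=?,low[4]=?,low[5]=?,low[6]=?,low[7]=?,low[8]=?); scc=(scc[0]=?,scc[1]=0,scc[2]=?,scc[3]=?,scc[4]=?,scc[5]=?,scc[6]=?,scc[7]=?,scc[8]=?)
step 2: low=(low[0]=0,low[1]=1,low[2]=5,low[3]=?,low[4]=?,low[5]=3,low[6]=?,low[7]=4,low[8]=0); scc=(scc[0]=?,scc[1]=0,scc[2]=1,scc[3]=?,scc[4]=?,scc[5]=?,scc[6]=?,scc[7]=?,scc[8]=?)
step 3: low=(low[0]=0,low[1]=1,low[2]=5,low[3]=?,low[4]=?,low[5]=3,low[6]=?,low[7]=2,low[8]=0); scc=(scc[0]=?,scc[1]=0,scc[2]=1,scc[3]=?,scc[4]=?,scc[5]=?,scc[6]=?,scc[7]=?,scc[8]=?)
step 4: low=(low[0]=0,low[1]=1,low[2]=5,low[3]=?,low[4]=?,low[5]=2,low[6]=?,low[7]=2,low[8]=0); scc=(scc[0]=?,scc[1]=0,scc[2]=1,scc[3]=?,scc[4]=?,scc[5]=?,scc[6]=?,scc[7]=?,scc[8]=?)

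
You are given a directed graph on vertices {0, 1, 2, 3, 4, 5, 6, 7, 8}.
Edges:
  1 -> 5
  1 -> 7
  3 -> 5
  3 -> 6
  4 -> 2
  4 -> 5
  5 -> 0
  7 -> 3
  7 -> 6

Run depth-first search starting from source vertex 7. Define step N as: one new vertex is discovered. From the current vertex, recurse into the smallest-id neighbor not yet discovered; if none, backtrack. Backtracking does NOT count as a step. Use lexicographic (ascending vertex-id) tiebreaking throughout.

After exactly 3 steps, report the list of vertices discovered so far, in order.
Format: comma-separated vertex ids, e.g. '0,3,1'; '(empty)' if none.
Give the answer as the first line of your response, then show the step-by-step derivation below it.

7,3,5

step 1: discover 7; path=7; order=7
step 2: discover 3; path=7>3; order=7,3
step 3: discover 5; path=7>3>5; order=7,3,5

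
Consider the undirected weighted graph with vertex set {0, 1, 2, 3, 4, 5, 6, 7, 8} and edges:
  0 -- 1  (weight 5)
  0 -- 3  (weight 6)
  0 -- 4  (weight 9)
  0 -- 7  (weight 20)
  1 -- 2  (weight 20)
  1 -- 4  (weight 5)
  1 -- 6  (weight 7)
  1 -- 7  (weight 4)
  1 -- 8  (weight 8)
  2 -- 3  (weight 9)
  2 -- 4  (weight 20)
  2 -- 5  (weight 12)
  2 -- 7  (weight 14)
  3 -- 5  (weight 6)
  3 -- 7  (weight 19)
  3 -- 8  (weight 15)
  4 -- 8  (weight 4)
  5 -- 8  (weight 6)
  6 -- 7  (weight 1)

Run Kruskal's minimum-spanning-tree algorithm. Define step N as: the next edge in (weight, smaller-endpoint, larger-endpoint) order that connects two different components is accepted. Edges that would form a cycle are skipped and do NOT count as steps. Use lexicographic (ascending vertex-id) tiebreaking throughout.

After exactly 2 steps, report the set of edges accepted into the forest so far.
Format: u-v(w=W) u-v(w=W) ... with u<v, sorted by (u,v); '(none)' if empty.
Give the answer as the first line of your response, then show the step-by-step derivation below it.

1-7(w=4) 6-7(w=1)

step 1: add edge 6-7 (w=1); MST = {6-7(w=1)}
step 2: add edge 1-7 (w=4); MST = {1-7(w=4) 6-7(w=1)}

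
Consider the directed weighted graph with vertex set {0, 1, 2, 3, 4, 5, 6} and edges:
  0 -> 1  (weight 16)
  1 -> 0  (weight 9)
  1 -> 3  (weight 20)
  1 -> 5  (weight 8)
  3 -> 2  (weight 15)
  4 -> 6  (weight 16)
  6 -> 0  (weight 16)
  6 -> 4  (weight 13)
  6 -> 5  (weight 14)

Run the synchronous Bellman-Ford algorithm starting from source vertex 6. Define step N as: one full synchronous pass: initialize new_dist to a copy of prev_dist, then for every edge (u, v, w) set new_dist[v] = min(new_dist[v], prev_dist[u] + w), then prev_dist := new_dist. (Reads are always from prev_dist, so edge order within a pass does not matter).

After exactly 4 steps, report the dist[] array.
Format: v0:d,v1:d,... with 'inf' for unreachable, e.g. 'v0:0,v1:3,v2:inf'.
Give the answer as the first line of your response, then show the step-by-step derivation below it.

v0:16,v1:32,v2:67,v3:52,v4:13,v5:14,v6:0

step 1: dist = v0:16,v1:inf,v2:inf,v3:inf,v4:13,v5:14,v6:0
step 2: dist = v0:16,v1:32,v2:inf,v3:inf,v4:13,v5:14,v6:0
step 3: dist = v0:16,v1:32,v2:inf,v3:52,v4:13,v5:14,v6:0
step 4: dist = v0:16,v1:32,v2:67,v3:52,v4:13,v5:14,v6:0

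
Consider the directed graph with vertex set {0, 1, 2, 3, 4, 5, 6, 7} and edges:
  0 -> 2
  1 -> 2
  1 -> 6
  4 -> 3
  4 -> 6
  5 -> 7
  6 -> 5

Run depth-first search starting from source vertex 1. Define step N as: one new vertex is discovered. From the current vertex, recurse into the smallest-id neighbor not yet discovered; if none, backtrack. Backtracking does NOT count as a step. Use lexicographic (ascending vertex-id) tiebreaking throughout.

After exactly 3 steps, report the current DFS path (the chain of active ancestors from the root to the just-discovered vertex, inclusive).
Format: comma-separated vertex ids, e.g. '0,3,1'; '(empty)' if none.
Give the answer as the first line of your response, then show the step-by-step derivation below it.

1,6

step 1: discover 1; path=1; order=1
step 2: discover 2; path=1>2; order=1,2
step 3: discover 6; path=1>6; order=1,2,6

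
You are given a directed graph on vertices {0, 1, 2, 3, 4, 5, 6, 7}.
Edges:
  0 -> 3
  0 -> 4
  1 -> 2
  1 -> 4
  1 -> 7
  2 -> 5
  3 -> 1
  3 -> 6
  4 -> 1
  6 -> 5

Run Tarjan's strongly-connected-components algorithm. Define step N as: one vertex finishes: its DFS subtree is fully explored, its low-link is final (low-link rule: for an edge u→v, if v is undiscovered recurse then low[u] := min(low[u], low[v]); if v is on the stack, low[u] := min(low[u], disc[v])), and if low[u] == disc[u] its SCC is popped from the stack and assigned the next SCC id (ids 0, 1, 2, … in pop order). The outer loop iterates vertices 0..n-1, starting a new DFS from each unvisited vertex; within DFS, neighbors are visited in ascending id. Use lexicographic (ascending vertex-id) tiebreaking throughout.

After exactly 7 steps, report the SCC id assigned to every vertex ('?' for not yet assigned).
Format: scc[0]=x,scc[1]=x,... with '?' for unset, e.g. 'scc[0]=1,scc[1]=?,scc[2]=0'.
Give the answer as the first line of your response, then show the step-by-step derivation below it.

scc[0]=?,scc[1]=3,scc[2]=1,scc[3]=5,scc[4]=3,scc[5]=0,scc[6]=4,scc[7]=2

step 1: low=(low[0]=0,low[1]=2,low[2]=3,low[3]=1,low[4]=?,low[5]=4,low[6]=?,low[7]=?); scc=(scc[0]=?,scc[1]=?,scc[2]=?,scc[3]=?,scc[4]=?,scc[5]=0,scc[6]=?,scc[7]=?)
step 2: low=(low[0]=0,low[1]=2,low[2]=3,low[3]=1,low[4]=?,low[5]=4,low[6]=?,low[7]=?); scc=(scc[0]=?,scc[1]=?,scc[2]=1,scc[3]=?,scc[4]=?,scc[5]=0,scc[6]=?,scc[7]=?)
step 3: low=(low[0]=0,low[1]=2,low[2]=3,low[3]=1,low[4]=2,low[5]=4,low[6]=?,low[7]=?); scc=(scc[0]=?,scc[1]=?,scc[2]=1,scc[3]=?,scc[4]=?,scc[5]=0,scc[6]=?,scc[7]=?)
step 4: low=(low[0]=0,low[1]=2,low[2]=3,low[3]=1,low[4]=2,low[5]=4,low[6]=?,low[7]=6); scc=(scc[0]=?,scc[1]=?,scc[2]=1,scc[3]=?,scc[4]=?,scc[5]=0,scc[6]=?,scc[7]=2)
step 5: low=(low[0]=0,low[1]=2,low[2]=3,low[3]=1,low[4]=2,low[5]=4,low[6]=?,low[7]=6); scc=(scc[0]=?,scc[1]=3,scc[2]=1,scc[3]=?,scc[4]=3,scc[5]=0,scc[6]=?,scc[7]=2)
step 6: low=(low[0]=0,low[1]=2,low[2]=3,low[3]=1,low[4]=2,low[5]=4,low[6]=7,low[7]=6); scc=(scc[0]=?,scc[1]=3,scc[2]=1,scc[3]=?,scc[4]=3,scc[5]=0,scc[6]=4,scc[7]=2)
step 7: low=(low[0]=0,low[1]=2,low[2]=3,low[3]=1,low[4]=2,low[5]=4,low[6]=7,low[7]=6); scc=(scc[0]=?,scc[1]=3,scc[2]=1,scc[3]=5,scc[4]=3,scc[5]=0,scc[6]=4,scc[7]=2)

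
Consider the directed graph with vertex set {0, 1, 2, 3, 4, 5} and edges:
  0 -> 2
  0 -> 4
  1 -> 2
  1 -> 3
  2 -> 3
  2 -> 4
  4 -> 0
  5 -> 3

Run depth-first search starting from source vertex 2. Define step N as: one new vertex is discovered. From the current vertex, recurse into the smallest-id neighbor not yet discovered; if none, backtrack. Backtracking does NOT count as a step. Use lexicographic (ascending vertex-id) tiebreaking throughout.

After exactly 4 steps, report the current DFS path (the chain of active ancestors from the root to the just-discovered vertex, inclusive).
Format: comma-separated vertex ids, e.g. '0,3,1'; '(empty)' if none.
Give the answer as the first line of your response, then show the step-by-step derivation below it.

2,4,0

step 1: discover 2; path=2; order=2
step 2: discover 3; path=2>3; order=2,3
step 3: discover 4; path=2>4; order=2,3,4
step 4: discover 0; path=2>4>0; order=2,3,4,0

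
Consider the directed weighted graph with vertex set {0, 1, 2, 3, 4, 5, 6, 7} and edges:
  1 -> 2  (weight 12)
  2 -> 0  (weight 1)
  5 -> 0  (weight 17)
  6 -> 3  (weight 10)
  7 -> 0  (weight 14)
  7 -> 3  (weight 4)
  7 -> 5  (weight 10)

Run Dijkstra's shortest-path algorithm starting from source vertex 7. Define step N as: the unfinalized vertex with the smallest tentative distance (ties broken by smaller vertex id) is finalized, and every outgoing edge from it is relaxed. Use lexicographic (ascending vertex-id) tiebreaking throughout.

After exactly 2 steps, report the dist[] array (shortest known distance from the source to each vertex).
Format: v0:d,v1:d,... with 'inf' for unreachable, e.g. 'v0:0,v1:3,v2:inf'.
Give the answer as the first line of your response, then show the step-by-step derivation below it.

v0:14,v1:inf,v2:inf,v3:4,v4:inf,v5:10,v6:inf,v7:0

step 1: dist = v0:14,v1:inf,v2:inf,v3:4,v4:inf,v5:10,v6:inf,v7:0
step 2: dist = v0:14,v1:inf,v2:inf,v3:4,v4:inf,v5:10,v6:inf,v7:0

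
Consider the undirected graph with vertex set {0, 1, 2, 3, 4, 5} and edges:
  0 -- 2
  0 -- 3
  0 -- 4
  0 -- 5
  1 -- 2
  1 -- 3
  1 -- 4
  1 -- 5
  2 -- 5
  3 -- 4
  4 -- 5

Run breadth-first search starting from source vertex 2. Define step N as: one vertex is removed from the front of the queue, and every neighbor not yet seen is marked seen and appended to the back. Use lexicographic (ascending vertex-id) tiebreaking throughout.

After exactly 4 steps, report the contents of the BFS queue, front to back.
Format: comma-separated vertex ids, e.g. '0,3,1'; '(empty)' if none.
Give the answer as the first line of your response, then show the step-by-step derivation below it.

3,4

step 1: dequeue 2; queue=[0,1,5]; order=2
step 2: dequeue 0; queue=[1,5,3,4]; order=2,0
step 3: dequeue 1; queue=[5,3,4]; order=2,0,1
step 4: dequeue 5; queue=[3,4]; order=2,0,1,5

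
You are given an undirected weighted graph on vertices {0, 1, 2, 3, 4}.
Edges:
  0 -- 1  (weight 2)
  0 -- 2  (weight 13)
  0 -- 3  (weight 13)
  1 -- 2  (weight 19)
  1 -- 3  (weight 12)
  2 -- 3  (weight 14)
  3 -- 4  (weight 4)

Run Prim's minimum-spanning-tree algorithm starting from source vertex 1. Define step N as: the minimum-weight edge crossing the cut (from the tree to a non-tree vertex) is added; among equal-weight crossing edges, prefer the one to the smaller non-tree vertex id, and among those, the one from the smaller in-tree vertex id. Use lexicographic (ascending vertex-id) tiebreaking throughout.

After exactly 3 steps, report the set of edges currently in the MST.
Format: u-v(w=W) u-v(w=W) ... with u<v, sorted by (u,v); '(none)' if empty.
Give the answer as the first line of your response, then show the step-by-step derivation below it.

0-1(w=2) 1-3(w=12) 3-4(w=4)

step 1: add edge 0-1 (w=2); MST = {0-1(w=2)}
step 2: add edge 1-3 (w=12); MST = {0-1(w=2) 1-3(w=12)}
step 3: add edge 3-4 (w=4); MST = {0-1(w=2) 1-3(w=12) 3-4(w=4)}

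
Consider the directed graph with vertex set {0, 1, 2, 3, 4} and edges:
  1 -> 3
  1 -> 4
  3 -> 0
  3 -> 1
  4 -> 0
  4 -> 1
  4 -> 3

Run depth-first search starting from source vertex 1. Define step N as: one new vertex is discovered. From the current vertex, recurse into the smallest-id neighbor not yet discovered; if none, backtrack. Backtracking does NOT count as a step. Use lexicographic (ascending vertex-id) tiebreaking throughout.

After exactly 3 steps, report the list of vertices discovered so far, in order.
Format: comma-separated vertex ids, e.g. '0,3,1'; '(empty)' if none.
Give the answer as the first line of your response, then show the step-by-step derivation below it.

1,3,0

step 1: discover 1; path=1; order=1
step 2: discover 3; path=1>3; order=1,3
step 3: discover 0; path=1>3>0; order=1,3,0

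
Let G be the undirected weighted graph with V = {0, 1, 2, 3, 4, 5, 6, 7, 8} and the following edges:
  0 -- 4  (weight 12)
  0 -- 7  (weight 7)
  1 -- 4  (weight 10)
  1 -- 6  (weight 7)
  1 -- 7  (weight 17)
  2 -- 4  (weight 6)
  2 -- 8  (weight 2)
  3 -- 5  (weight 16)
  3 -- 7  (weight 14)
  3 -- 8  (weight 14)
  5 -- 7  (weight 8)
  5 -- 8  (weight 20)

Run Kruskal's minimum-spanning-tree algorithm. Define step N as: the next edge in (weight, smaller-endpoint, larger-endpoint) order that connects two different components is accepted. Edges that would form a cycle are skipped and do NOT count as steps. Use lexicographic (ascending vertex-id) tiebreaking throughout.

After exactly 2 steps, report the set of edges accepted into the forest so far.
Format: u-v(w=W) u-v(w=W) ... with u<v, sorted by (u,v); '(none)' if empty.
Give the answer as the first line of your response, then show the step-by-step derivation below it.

2-4(w=6) 2-8(w=2)

step 1: add edge 2-8 (w=2); MST = {2-8(w=2)}
step 2: add edge 2-4 (w=6); MST = {2-4(w=6) 2-8(w=2)}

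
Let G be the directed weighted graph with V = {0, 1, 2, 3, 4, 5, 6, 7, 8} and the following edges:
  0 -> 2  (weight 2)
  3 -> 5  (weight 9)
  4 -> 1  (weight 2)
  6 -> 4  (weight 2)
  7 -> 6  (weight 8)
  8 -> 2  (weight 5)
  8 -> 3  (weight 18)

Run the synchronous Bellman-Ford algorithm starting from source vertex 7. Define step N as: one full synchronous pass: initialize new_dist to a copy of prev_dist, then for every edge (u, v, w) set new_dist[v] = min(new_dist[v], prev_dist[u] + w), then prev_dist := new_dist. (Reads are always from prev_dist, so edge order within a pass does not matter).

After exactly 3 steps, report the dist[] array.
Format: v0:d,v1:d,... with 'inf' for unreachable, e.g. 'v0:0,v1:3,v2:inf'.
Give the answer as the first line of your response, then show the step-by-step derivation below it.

v0:inf,v1:12,v2:inf,v3:inf,v4:10,v5:inf,v6:8,v7:0,v8:inf

step 1: dist = v0:inf,v1:inf,v2:inf,v3:inf,v4:inf,v5:inf,v6:8,v7:0,v8:inf
step 2: dist = v0:inf,v1:inf,v2:inf,v3:inf,v4:10,v5:inf,v6:8,v7:0,v8:inf
step 3: dist = v0:inf,v1:12,v2:inf,v3:inf,v4:10,v5:inf,v6:8,v7:0,v8:inf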